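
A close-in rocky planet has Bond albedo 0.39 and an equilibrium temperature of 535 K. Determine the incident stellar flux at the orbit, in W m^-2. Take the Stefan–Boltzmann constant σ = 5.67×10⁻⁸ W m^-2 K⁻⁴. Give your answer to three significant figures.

From S(1−α)/4 = σT⁴: S = 4σT⁴/(1−α).
The emitted flux is σT⁴ = 4645 W m^-2.
So S = 4×4645/(1−0.39) = 30460 W m^-2.

30500 W m^-2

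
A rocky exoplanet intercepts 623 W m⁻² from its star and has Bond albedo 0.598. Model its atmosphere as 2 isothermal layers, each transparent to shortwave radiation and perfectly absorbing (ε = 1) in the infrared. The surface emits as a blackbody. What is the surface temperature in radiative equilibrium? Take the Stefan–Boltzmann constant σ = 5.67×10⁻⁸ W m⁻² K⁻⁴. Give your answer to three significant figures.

Top-of-atmosphere balance: σT_e⁴ = S(1−α)/4 = 62.61 W m⁻² → T_e = 182.3 K.
With N = 2 opaque layers, T_s = (N+1)^(1/4)·T_e = 3^(1/4)·182.3 = 239.9 K.

240 kelvin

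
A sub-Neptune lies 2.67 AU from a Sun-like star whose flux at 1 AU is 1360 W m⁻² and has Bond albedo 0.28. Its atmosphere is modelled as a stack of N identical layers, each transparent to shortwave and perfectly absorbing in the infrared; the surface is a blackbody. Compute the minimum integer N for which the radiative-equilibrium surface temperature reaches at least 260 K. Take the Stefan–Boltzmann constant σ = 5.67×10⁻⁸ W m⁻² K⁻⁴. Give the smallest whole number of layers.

7

Flux at the orbit: S = 1360/(2.67)² = 190.8 W m⁻².
The effective emission temperature is T_e = [S(1−α)/(4σ)]^¼ = 156.9 K.
T_s = (N+1)^(1/4)·T_e ≥ 260 K requires N+1 ≥ (T_s/T_e)⁴ = (260/156.9)⁴ = 7.545.
Rounding up, N = 7.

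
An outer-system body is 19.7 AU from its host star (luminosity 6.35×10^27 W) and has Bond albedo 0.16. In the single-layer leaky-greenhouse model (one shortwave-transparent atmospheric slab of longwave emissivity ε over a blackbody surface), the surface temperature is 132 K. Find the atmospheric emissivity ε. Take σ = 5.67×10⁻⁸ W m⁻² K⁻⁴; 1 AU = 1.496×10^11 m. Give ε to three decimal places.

d = 19.7 × 1.496×10^11 m = 2.947×10^12 m.
Spreading L over a sphere of radius d: S = 6.35×10^27/(4π·2.95×10^12²) = 58.18 W m⁻².
TOA balance gives T_e = 121.2 K.
Inverting T_s⁴ = 2T_e⁴/(2−ε): (T_e/T_s)⁴ = 0.7098, so ε = 2(1 − 0.7098) = 0.5805.

0.580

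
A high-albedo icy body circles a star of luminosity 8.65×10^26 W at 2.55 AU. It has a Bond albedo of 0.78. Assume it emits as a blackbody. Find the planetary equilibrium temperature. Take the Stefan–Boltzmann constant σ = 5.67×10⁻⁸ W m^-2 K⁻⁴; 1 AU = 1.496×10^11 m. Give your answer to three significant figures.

146 K

d = 2.55 × 1.496×10^11 m = 3.815×10^11 m.
S = L/(4πd²) = 473.0 W m^-2.
The planet absorbs (1−α)S over its disc πR² and re-emits over 4πR², so the mean absorbed flux is (1−0.78)·473.0/4 = 26.02 W m^-2.
Set σT⁴ = 26.02 → T = (26.02/σ)^(1/4) = 146.4 K.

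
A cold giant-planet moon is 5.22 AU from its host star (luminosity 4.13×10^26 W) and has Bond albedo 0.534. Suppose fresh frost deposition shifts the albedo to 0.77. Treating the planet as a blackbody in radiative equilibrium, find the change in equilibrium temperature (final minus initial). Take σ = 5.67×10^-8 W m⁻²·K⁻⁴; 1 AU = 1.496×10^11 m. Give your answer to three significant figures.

Orbital distance: d = 5.22 AU = 7.809×10^11 m.
Flux at the orbit: S = L/(4πd²) = 4.13×10^26/(4π·(7.81×10^11)²) = 53.89 W m⁻².
Initial: T₁ = [S(1−0.534)/(4σ)]^(1/4) = 102.6 K.
After:  T₂ = [53.89·0.23/(4σ)]^(1/4) = 85.98 K.
Change: 85.98 − 102.6 = -16.60 K.

-16.6 K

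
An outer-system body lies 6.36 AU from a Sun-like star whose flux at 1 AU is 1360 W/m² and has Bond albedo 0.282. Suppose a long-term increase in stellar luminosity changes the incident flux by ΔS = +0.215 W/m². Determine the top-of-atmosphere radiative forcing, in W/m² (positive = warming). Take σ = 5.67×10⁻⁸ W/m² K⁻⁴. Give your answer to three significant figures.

0.0386 W/m²

Flux at the orbit: S = 1360/(6.36)² = 33.62 W/m².
ΔF = Δ[S(1−α)]/4 = (1−0.282)·+0.215/4 = 0.03859 W/m².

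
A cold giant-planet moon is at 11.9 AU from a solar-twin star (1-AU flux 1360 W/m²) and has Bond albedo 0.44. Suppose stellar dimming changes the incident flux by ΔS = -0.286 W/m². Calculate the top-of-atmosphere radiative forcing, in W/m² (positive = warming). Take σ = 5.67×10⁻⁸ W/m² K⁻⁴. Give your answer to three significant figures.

-0.0400 W/m²

Irradiance scales as 1/d², so S = 1360 W/m² × (1/11.9)² = 9.604 W/m².
Only a fraction (1−α) is absorbed and it's spread over 4πR², so ΔF = (1−α)ΔS/4 = -0.04004 W/m².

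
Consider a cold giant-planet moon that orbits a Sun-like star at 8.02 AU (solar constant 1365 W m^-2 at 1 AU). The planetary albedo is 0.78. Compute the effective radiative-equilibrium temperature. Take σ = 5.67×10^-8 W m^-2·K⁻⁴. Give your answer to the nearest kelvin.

Irradiance scales as 1/d², so S = 1365 W m^-2 × (1/8.02)² = 21.22 W m^-2.
The planet absorbs (1−α)S over its disc πR² and re-emits over 4πR², so the mean absorbed flux is (1−0.78)·21.22/4 = 1.167 W m^-2.
Set σT⁴ = 1.167 → T = (1.167/σ)^(1/4) = 67.36 K.

67 kelvin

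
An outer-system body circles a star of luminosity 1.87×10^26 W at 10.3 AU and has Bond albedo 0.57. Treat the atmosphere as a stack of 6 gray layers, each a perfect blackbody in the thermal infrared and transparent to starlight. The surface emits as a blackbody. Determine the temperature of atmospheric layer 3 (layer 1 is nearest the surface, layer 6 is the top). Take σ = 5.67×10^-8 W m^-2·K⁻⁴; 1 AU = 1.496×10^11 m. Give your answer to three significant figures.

83.0 K

d = 10.3 × 1.496×10^11 m = 1.541×10^12 m.
S = L/(4πd²) = 6.267 W m^-2.
Top-of-atmosphere balance: σT_e⁴ = S(1−α)/4 = 0.6738 W m^-2 → T_e = 58.71 K.
The net upward flux σT_e⁴ is constant between every pair of levels, so T_k⁴ = (N+1−k)T_e⁴.
With k = 3: T_3 = (6+1−3)^¼·58.71 K = 83.03 K.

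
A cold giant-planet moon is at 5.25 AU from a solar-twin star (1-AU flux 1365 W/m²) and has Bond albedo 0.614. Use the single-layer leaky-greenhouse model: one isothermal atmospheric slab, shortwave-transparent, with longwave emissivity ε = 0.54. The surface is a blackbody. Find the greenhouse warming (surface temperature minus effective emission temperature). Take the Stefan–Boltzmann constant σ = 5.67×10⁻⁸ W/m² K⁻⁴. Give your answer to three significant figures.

7.84 K

Flux at the orbit: S = 1365/(5.25)² = 49.52 W/m².
The planet radiates to space at T_e = [S(1−α)/(4σ)]^(1/4) = 95.82 K.
The surface balance (absorbed SW + ε·downward IR = σT_s⁴) with T_a⁴ = T_s⁴/2 reduces to T_s = T_e·[2/(2−ε)]^¼ = 103.7 K.
Greenhouse warming: T_s − T_e = 7.843 K.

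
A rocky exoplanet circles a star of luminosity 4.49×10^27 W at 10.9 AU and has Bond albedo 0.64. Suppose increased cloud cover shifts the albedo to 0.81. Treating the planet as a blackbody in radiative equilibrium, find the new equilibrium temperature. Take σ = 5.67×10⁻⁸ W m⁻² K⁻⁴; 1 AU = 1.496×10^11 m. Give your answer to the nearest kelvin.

Orbital distance: d = 10.9 AU = 1.631×10^12 m.
S = L/(4πd²) = 134.4 W m⁻².
With the new albedo, S(1−α₂)/4 = 6.383 W m⁻², so T₂ = 103.0 K.

103 K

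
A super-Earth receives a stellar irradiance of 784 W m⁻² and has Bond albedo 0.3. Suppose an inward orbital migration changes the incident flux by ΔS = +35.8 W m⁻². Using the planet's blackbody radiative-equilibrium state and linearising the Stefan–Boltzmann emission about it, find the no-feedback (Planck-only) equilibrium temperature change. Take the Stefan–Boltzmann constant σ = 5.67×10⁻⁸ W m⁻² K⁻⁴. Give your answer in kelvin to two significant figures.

Unperturbed T_e = [784.0·(1−0.3)/(4σ)]^¼ = 221.8 K.
Only a fraction (1−α) is absorbed and it's spread over 4πR², so ΔF = (1−α)ΔS/4 = 6.265 W m⁻².
Planck response: λ_P = 4σT_e³ = 4·5.67×10⁻⁸·(221.8)³ = 2.474 W m⁻²/K.
So ΔT₀ = 6.265/2.474 = 2.53 K.

2.5 K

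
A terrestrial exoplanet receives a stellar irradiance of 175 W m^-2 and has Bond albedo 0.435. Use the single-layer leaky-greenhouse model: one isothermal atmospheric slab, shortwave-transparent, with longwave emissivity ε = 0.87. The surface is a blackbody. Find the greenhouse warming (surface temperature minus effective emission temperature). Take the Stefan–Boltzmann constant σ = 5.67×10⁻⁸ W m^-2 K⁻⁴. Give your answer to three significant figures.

The planet radiates to space at T_e = [S(1−α)/(4σ)]^(1/4) = 144.5 K.
Surface balance with a leaky layer gives σT_s⁴ = σT_e⁴·2/(2−ε), so T_s = T_e·[2/(2−0.87)]^(1/4) = 166.7 K.
Greenhouse warming: T_s − T_e = 22.17 K.

22.2 K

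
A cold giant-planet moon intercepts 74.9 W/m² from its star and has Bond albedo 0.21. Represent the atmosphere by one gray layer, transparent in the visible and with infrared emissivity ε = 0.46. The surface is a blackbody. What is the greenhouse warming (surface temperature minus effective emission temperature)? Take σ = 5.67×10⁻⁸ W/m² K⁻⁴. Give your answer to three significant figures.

At the top of the atmosphere, σT_e⁴ = S(1−α)/4 = 14.79 W/m², giving T_e = 127.1 K.
For a single slab of emissivity ε, T_s⁴ = 2T_e⁴/(2−ε); thus T_s = 127.1·(1.299)^(1/4) = 135.7 K.
T_s − T_e = 135.7 − 127.1 = 8.582 K.

8.58 kelvin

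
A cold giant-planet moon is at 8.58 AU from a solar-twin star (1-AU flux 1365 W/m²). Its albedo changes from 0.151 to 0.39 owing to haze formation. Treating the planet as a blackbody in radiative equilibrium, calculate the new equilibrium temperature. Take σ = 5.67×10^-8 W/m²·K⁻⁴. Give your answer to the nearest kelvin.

By the inverse-square law, S = 1365/8.58² = 18.54 W/m².
New equilibrium: T₂ = [(1−0.39)·18.54/(4σ)]^(1/4) = 84.04 K.

84 kelvin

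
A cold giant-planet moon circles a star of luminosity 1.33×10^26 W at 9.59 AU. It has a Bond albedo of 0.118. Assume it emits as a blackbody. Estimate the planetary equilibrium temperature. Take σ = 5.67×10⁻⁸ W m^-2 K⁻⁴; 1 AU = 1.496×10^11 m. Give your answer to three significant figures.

66.9 kelvin

Orbital distance: d = 9.59 AU = 1.435×10^12 m.
Spreading L over a sphere of radius d: S = 1.33×10^26/(4π·1.43×10^12²) = 5.142 W m^-2.
Absorbed flux (global mean): S(1−α)/4 = 5.142·0.882/4 = 1.134 W m^-2.
Set σT⁴ = 1.134 → T = (1.134/σ)^(1/4) = 66.87 K.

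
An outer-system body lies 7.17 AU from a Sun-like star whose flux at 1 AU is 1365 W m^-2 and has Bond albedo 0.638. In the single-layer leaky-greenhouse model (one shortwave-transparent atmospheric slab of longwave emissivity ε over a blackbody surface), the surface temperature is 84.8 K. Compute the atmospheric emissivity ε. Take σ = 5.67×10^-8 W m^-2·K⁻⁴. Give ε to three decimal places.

Flux at the orbit: S = 1365/(7.17)² = 26.55 W m^-2.
TOA balance gives T_e = 80.68 K.
Inverting T_s⁴ = 2T_e⁴/(2−ε): (T_e/T_s)⁴ = 0.8196, so ε = 2(1 − 0.8196) = 0.3609.

0.361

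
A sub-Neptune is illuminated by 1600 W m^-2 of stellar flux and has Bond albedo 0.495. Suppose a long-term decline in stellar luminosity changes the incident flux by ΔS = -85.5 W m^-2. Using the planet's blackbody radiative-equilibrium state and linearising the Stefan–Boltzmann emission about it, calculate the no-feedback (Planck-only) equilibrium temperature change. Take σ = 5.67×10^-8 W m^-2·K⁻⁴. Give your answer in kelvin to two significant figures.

-3.3 kelvin

The baseline emission temperature is T_e = 244.3 K.
ΔF = Δ[S(1−α)]/4 = (1−0.495)·-85.5/4 = -10.79 W m^-2.
Planck response: λ_P = 4σT_e³ = 4·5.67×10⁻⁸·(244.3)³ = 3.307 W m^-2/K.
Hence the no-feedback warming is ΔF/(4σT_e³) = -3.26 K.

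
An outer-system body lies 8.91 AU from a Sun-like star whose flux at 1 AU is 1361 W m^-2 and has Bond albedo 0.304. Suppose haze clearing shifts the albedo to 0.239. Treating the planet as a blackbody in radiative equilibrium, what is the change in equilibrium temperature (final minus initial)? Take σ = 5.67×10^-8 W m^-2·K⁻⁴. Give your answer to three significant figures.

Irradiance scales as 1/d², so S = 1361 W m^-2 × (1/8.91)² = 17.14 W m^-2.
With α = 0.304, T₁ = 85.17 K.
After:  T₂ = [17.14·0.761/(4σ)]^(1/4) = 87.09 K.
Change: 87.09 − 85.17 = 1.922 K.

1.92 K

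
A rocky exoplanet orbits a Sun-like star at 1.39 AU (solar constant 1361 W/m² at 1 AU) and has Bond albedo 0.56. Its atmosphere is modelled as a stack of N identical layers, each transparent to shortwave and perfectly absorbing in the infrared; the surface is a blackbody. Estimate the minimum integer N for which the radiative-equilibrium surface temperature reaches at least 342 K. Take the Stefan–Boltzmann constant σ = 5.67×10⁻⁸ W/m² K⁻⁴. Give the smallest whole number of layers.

10

Flux at the orbit: S = 1361/(1.39)² = 704.4 W/m².
Top-of-atmosphere balance: σT_e⁴ = S(1−α)/4 = 77.49 W/m² → T_e = 192.3 K.
Since T_s⁴ = (N+1)T_e⁴, we need N ≥ (T_s/T_e)⁴ − 1 = 9.011.
So N ≥ 9.011; the smallest integer is N = 10.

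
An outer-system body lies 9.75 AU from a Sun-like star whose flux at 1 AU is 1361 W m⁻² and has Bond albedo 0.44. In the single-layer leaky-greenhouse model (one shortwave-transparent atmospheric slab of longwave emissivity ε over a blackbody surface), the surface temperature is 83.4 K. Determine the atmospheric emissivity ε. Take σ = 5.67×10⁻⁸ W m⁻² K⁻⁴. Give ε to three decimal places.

0.539

By the inverse-square law, S = 1361/9.75² = 14.32 W m⁻².
First, T_e = [14.32·(1−0.44)/(4σ)]^(1/4) = 77.11 K.
T_s⁴ = T_e⁴·2/(2−ε) → ε = 2 − 2(T_e/T_s)⁴ = 2 − 2·(77.11/83.4)⁴ = 0.5386.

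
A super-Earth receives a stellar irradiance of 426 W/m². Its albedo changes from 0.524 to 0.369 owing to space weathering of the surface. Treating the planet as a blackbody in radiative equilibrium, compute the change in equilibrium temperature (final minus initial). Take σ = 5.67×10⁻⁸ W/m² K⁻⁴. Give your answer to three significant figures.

12.6 K

Before: T₁ = [426.0·0.476/(4σ)]^(1/4) = 172.9 K.
With α = 0.369, T₂ = 185.5 K.
Change: 185.5 − 172.9 = 12.63 K.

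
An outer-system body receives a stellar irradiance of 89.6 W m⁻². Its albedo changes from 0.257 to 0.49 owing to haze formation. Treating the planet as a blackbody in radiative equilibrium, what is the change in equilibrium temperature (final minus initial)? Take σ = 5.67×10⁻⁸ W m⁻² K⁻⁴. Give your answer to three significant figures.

-11.8 K

Initial: T₁ = [S(1−0.257)/(4σ)]^(1/4) = 130.9 K.
After:  T₂ = [89.60·0.51/(4σ)]^(1/4) = 119.1 K.
ΔT = T₂ − T₁ = -11.75 K.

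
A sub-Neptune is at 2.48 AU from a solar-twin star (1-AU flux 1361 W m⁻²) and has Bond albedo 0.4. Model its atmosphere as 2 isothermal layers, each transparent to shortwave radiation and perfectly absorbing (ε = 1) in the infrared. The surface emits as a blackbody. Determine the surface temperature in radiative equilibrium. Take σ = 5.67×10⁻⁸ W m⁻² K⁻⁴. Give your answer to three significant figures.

Flux at the orbit: S = 1361/(2.48)² = 221.3 W m⁻².
The effective emission temperature is T_e = [S(1−α)/(4σ)]^¼ = 155.5 K.
With N = 2 opaque layers, T_s = (N+1)^(1/4)·T_e = 3^(1/4)·155.5 = 204.7 K.

205 K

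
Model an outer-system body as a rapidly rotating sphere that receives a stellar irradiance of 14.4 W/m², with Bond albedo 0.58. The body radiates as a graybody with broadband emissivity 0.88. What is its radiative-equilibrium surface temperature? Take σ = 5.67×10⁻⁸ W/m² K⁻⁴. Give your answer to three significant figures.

74.2 kelvin

The planet absorbs (1−α)S over its disc πR² and re-emits over 4πR², so the mean absorbed flux is (1−0.58)·14.40/4 = 1.512 W/m².
Radiative balance εσT⁴ = 1.512 gives T = [1.512/(0.88·σ)]^(1/4) = 74.19 K.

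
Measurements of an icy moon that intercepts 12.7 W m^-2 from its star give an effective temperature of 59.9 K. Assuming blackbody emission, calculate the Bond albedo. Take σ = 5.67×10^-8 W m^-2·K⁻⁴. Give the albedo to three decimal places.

0.770

From σT⁴ = S(1−α)/4 we invert for α: 1−α = 4σT⁴/S.
4σT⁴ = 4·5.67×10⁻⁸·(59.9)⁴ = 2.920 W m^-2.
Hence α = 1 − 2.920/12.70 = 0.7701.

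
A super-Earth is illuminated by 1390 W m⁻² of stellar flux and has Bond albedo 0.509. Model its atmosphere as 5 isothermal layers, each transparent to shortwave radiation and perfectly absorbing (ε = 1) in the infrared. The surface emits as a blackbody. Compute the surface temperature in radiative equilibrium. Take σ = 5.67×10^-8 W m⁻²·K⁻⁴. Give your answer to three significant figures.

367 K

OLR = S(1−α)/4 = 170.6 W m⁻²; the top layer radiates at T_e = 234.2 K.
Layer-by-layer balance gives σT_s⁴ = (N+1)σT_e⁴, so T_s = 6^¼·234.2 = 366.6 K.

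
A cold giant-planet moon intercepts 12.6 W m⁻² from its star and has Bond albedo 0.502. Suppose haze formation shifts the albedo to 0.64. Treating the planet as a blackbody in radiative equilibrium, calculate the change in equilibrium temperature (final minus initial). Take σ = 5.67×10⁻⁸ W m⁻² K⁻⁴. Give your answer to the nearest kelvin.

-6 K

With α = 0.502, T₁ = 72.53 K.
Final:   T₂ = [S(1−0.64)/(4σ)]^(1/4) = 66.87 K.
ΔT = T₂ − T₁ = -5.651 K.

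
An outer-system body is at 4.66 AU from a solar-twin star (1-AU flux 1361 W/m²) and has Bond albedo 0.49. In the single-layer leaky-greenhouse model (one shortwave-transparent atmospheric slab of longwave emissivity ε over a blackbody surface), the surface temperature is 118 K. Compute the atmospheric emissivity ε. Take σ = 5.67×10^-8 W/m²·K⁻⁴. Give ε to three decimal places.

0.546

By the inverse-square law, S = 1361/4.66² = 62.67 W/m².
First, T_e = [62.67·(1−0.49)/(4σ)]^(1/4) = 109.0 K.
Since (2−ε)/2 = (T_e/T_s)⁴ = 0.7269, ε = 0.5462.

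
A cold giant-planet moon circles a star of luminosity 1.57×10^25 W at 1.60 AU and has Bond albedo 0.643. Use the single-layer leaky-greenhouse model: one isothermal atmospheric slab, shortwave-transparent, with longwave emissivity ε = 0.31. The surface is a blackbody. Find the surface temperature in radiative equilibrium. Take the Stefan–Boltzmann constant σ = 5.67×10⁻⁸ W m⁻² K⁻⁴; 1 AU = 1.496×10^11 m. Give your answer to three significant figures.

79.8 K

d = 1.60 × 1.496×10^11 m = 2.394×10^11 m.
Spreading L over a sphere of radius d: S = 1.57×10^25/(4π·2.39×10^11²) = 21.81 W m⁻².
The planet radiates to space at T_e = [S(1−α)/(4σ)]^(1/4) = 76.54 K.
For a single slab of emissivity ε, T_s⁴ = 2T_e⁴/(2−ε); thus T_s = 76.54·(1.183)^(1/4) = 79.83 K.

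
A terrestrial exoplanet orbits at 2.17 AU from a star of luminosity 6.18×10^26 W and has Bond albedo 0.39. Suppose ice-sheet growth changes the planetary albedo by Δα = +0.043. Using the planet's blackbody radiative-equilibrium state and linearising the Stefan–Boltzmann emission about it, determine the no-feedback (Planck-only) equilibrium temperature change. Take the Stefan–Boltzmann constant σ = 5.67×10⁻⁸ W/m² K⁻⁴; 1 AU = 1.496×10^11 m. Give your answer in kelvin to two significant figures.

-3.3 K

Orbital distance: d = 2.17 AU = 3.246×10^11 m.
Spreading L over a sphere of radius d: S = 6.18×10^26/(4π·3.25×10^11²) = 466.7 W/m².
Reference equilibrium: T_e = [S(1−α)/(4σ)]^(1/4) = 188.2 K.
ΔF = −(S/4)Δα = −(466.7/4)×(+0.043) = -5.017 W/m².
Planck response: λ_P = 4σT_e³ = 4·5.67×10⁻⁸·(188.2)³ = 1.512 W/m²/K.
ΔT₀ = ΔF/λ_P = -5.017/1.512 = -3.32 K.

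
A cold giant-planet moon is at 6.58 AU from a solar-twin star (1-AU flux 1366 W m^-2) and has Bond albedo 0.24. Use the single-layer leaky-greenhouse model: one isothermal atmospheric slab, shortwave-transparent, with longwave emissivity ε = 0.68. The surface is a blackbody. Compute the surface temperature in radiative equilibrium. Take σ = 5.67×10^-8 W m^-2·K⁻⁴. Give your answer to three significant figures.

113 K

Irradiance scales as 1/d², so S = 1366 W m^-2 × (1/6.58)² = 31.55 W m^-2.
At the top of the atmosphere, σT_e⁴ = S(1−α)/4 = 5.994 W m^-2, giving T_e = 101.4 K.
Surface balance with a leaky layer gives σT_s⁴ = σT_e⁴·2/(2−ε), so T_s = T_e·[2/(2−0.68)]^(1/4) = 112.5 K.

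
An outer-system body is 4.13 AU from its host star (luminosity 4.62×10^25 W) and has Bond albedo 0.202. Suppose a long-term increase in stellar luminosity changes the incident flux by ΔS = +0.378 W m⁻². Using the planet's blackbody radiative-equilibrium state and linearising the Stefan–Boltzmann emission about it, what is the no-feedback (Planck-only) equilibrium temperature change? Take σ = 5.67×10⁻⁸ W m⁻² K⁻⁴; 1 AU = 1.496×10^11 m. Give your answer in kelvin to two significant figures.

Orbital distance: d = 4.13 AU = 6.178×10^11 m.
Spreading L over a sphere of radius d: S = 4.62×10^25/(4π·6.18×10^11²) = 9.631 W m⁻².
The baseline emission temperature is T_e = 76.30 K.
Only a fraction (1−α) is absorbed and it's spread over 4πR², so ΔF = (1−α)ΔS/4 = 0.07541 W m⁻².
Linearising σT⁴ gives d(σT⁴)/dT = 4σT_e³ = 0.1007 W m⁻² per K.
So ΔT₀ = 0.07541/0.1007 = 0.749 K.

0.75 K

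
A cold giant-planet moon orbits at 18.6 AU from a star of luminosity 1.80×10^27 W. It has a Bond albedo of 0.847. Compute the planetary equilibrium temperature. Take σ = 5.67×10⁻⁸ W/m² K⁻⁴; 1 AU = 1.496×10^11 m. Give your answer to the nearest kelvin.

59 K

d = 18.6 × 1.496×10^11 m = 2.783×10^12 m.
S = L/(4πd²) = 18.50 W/m².
Averaging over the sphere, the absorbed flux is S(1−α)/4 = 0.7076 W/m².
Set σT⁴ = 0.7076 → T = (0.7076/σ)^(1/4) = 59.44 K.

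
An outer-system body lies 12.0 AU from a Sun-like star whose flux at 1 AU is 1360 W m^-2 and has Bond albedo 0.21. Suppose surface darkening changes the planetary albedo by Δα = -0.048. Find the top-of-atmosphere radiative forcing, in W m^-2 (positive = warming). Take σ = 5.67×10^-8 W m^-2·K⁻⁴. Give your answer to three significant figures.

0.113 W m^-2

Irradiance scales as 1/d², so S = 1360 W m^-2 × (1/12.0)² = 9.444 W m^-2.
The change in absorbed flux is Δ[S(1−α)/4] = −SΔα/4 = 0.1133 W m^-2.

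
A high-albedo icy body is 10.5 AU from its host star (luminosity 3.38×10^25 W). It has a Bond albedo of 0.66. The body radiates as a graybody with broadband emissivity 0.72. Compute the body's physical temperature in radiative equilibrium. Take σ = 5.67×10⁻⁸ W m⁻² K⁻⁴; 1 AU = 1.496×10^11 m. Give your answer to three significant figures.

38.8 kelvin

Orbital distance: d = 10.5 AU = 1.571×10^12 m.
Spreading L over a sphere of radius d: S = 3.38×10^25/(4π·1.57×10^12²) = 1.090 W m⁻².
The planet absorbs (1−α)S over its disc πR² and re-emits over 4πR², so the mean absorbed flux is (1−0.66)·1.090/4 = 0.09266 W m⁻².
Radiative balance εσT⁴ = 0.09266 gives T = [0.09266/(0.72·σ)]^(1/4) = 38.81 K.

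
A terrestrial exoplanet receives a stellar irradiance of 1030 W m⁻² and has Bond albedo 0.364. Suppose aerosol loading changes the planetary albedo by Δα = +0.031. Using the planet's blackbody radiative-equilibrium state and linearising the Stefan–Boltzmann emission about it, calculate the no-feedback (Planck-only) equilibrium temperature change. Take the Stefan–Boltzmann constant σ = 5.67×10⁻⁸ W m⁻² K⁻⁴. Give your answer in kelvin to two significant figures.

-2.8 K

Reference equilibrium: T_e = [S(1−α)/(4σ)]^(1/4) = 231.8 K.
TOA radiative forcing: ΔF = −S·Δα/4 = −1030·(+0.031)/4 = -7.982 W m⁻².
Planck response: λ_P = 4σT_e³ = 4·5.67×10⁻⁸·(231.8)³ = 2.826 W m⁻²/K.
ΔT₀ = ΔF/λ_P = -7.982/2.826 = -2.82 K.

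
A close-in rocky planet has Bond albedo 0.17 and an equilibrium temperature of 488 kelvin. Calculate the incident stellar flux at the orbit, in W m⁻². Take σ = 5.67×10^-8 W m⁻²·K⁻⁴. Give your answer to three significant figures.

Invert the energy balance for S: S = 4σT⁴/(1−α).
The emitted flux is σT⁴ = 3216 W m⁻².
So S = 4×3216/(1−0.17) = 15500 W m⁻².

15500 W m⁻²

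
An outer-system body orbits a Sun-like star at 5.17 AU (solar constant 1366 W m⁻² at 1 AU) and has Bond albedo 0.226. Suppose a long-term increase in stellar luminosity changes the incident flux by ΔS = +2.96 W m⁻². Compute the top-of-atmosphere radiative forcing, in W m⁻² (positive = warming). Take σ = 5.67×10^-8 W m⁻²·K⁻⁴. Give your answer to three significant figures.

0.573 W m⁻²

Irradiance scales as 1/d², so S = 1366 W m⁻² × (1/5.17)² = 51.11 W m⁻².
Only a fraction (1−α) is absorbed and it's spread over 4πR², so ΔF = (1−α)ΔS/4 = 0.5728 W m⁻².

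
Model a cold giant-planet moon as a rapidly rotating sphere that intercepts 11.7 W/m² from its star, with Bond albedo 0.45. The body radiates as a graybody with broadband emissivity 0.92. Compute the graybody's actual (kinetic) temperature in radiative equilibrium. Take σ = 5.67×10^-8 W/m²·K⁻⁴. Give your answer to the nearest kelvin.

The planet absorbs (1−α)S over its disc πR² and re-emits over 4πR², so the mean absorbed flux is (1−0.45)·11.70/4 = 1.609 W/m².
Equating to εσT⁴ with ε = 0.92: T = (1.609/0.92σ)^(1/4) = 74.52 K.

75 kelvin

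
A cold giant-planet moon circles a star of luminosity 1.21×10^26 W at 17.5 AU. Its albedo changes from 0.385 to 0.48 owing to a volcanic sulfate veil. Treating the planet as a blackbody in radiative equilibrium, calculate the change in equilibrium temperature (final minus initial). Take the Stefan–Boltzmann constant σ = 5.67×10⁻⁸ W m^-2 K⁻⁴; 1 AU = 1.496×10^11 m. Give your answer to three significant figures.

Orbital distance: d = 17.5 AU = 2.618×10^12 m.
Flux at the orbit: S = L/(4πd²) = 1.21×10^26/(4π·(2.62×10^12)²) = 1.405 W m^-2.
Initial: T₁ = [S(1−0.385)/(4σ)]^(1/4) = 44.18 K.
After:  T₂ = [1.405·0.52/(4σ)]^(1/4) = 42.36 K.
Change: 42.36 − 44.18 = -1.815 K.

-1.81 K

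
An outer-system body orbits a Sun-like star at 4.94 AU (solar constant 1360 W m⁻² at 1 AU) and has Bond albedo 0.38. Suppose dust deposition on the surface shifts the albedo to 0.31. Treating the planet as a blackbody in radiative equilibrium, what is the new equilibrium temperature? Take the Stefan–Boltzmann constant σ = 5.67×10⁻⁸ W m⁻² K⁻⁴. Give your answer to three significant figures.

114 kelvin

By the inverse-square law, S = 1360/4.94² = 55.73 W m⁻².
T₂ = [S(1−α₂)/(4σ)]^(1/4) = [55.73·0.69/(4σ)]^(1/4) = 114.1 K.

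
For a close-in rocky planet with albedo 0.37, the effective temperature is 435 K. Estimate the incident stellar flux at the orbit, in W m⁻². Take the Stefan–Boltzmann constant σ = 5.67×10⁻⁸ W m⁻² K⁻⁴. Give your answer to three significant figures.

12900 W m⁻²

From S(1−α)/4 = σT⁴: S = 4σT⁴/(1−α).
σT⁴ = 5.67×10⁻⁸·(435)⁴ = 2030 W m⁻².
So S = 4×2030/(1−0.37) = 12890 W m⁻².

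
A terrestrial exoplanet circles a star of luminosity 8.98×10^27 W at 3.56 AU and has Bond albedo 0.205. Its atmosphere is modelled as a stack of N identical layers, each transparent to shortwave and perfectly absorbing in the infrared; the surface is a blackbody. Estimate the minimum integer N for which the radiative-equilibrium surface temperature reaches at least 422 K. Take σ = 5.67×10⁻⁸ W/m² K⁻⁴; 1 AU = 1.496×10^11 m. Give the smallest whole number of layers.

d = 3.56 × 1.496×10^11 m = 5.326×10^11 m.
Spreading L over a sphere of radius d: S = 8.98×10^27/(4π·5.33×10^11²) = 2519 W/m².
The effective emission temperature is T_e = [S(1−α)/(4σ)]^¼ = 306.6 K.
T_s = (N+1)^(1/4)·T_e ≥ 422 K requires N+1 ≥ (T_s/T_e)⁴ = (422/306.6)⁴ = 3.591.
So N ≥ 2.591; the smallest integer is N = 3.

3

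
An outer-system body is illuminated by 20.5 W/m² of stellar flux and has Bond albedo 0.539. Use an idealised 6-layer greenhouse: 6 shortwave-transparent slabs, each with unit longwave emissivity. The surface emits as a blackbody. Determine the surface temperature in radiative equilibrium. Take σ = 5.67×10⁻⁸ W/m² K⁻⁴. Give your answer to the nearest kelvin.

The effective emission temperature is T_e = [S(1−α)/(4σ)]^¼ = 80.34 K.
For an N-layer opaque stack, T_s⁴ = (N+1)T_e⁴, hence T_s = (7)^(1/4)×80.34 K = 130.7 K.

131 kelvin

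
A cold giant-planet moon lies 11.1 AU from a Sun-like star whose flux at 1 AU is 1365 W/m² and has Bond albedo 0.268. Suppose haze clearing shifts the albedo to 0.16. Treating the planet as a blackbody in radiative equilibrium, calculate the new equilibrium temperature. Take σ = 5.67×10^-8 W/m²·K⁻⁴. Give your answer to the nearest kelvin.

Irradiance scales as 1/d², so S = 1365 W/m² × (1/11.1)² = 11.08 W/m².
New equilibrium: T₂ = [(1−0.16)·11.08/(4σ)]^(1/4) = 80.04 K.

80 K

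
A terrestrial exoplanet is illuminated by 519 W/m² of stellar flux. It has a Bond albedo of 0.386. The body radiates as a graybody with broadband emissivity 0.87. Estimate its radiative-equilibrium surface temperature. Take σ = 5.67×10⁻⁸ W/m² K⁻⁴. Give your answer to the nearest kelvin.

200 K

Averaging over the sphere, the absorbed flux is S(1−α)/4 = 79.67 W/m².
Equating to εσT⁴ with ε = 0.87: T = (79.67/0.87σ)^(1/4) = 200.5 K.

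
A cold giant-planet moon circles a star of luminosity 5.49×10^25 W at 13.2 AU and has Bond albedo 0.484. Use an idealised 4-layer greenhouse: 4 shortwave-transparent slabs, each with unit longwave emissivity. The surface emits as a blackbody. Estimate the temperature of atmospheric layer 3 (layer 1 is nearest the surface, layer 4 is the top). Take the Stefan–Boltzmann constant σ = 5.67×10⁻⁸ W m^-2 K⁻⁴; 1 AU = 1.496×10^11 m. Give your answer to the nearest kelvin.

48 K

d = 13.2 × 1.496×10^11 m = 1.975×10^12 m.
Flux at the orbit: S = L/(4πd²) = 5.49×10^25/(4π·(1.97×10^12)²) = 1.120 W m^-2.
Top-of-atmosphere balance: σT_e⁴ = S(1−α)/4 = 0.1445 W m^-2 → T_e = 39.96 K.
In the N-layer model, layer k (counted from the surface) has T_k = (N+1−k)^(1/4)·T_e.
With k = 3: T_3 = (4+1−3)^¼·39.96 K = 47.52 K.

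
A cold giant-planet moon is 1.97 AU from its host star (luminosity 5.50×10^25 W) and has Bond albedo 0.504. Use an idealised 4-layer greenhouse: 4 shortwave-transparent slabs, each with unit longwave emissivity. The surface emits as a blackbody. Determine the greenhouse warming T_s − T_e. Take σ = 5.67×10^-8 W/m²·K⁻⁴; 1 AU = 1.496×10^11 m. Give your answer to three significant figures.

d = 1.97 × 1.496×10^11 m = 2.947×10^11 m.
S = L/(4πd²) = 50.39 W/m².
Top-of-atmosphere balance: σT_e⁴ = S(1−α)/4 = 6.249 W/m² → T_e = 102.5 K.
Surface: T_s = (5)^¼·T_e = 153.2 K.
So the greenhouse effect raises the surface by 153.2 − 102.5 = 50.75 K.

50.8 K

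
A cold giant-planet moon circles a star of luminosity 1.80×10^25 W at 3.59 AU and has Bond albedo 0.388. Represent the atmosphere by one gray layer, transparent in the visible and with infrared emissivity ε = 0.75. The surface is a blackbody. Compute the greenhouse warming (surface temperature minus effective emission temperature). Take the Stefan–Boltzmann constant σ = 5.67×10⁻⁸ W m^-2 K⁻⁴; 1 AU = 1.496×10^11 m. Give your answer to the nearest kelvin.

d = 3.59 × 1.496×10^11 m = 5.371×10^11 m.
Flux at the orbit: S = L/(4πd²) = 1.80×10^25/(4π·(5.37×10^11)²) = 4.966 W m^-2.
The planet radiates to space at T_e = [S(1−α)/(4σ)]^(1/4) = 60.50 K.
For a single slab of emissivity ε, T_s⁴ = 2T_e⁴/(2−ε); thus T_s = 60.50·(1.6)^(1/4) = 68.05 K.
T_s − T_e = 68.05 − 60.50 = 7.544 K.

8 kelvin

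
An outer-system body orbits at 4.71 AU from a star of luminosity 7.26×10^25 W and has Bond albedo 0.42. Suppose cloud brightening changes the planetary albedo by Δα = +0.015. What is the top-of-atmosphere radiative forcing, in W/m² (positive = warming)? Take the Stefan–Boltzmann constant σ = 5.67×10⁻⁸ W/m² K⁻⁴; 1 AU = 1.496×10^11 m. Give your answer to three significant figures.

-0.0436 W/m²

d = 4.71 × 1.496×10^11 m = 7.046×10^11 m.
Spreading L over a sphere of radius d: S = 7.26×10^25/(4π·7.05×10^11²) = 11.64 W/m².
The change in absorbed flux is Δ[S(1−α)/4] = −SΔα/4 = -0.04364 W/m².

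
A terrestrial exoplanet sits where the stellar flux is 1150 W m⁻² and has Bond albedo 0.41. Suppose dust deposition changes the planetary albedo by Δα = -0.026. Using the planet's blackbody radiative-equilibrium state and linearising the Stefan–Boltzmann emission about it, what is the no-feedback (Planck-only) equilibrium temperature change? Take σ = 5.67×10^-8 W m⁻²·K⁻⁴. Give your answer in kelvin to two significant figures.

2.6 K

The baseline emission temperature is T_e = 233.9 K.
ΔF = −(S/4)Δα = −(1150/4)×(-0.026) = 7.475 W m⁻².
Planck response: λ_P = 4σT_e³ = 4·5.67×10⁻⁸·(233.9)³ = 2.901 W m⁻²/K.
Hence the no-feedback warming is ΔF/(4σT_e³) = 2.58 K.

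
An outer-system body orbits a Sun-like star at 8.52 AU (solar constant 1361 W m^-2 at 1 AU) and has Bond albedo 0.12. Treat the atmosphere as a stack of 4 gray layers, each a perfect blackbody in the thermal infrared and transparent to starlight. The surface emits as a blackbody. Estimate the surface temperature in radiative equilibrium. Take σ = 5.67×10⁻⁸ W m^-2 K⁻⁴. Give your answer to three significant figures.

138 K

Irradiance scales as 1/d², so S = 1361 W m^-2 × (1/8.52)² = 18.75 W m^-2.
Top-of-atmosphere balance: σT_e⁴ = S(1−α)/4 = 4.125 W m^-2 → T_e = 92.35 K.
With N = 4 opaque layers, T_s = (N+1)^(1/4)·T_e = 5^(1/4)·92.35 = 138.1 K.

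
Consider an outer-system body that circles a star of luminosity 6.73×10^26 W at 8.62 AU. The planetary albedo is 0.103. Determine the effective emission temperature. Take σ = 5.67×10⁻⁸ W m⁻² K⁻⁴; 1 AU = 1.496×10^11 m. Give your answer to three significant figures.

106 kelvin

d = 8.62 × 1.496×10^11 m = 1.290×10^12 m.
S = L/(4πd²) = 32.21 W m⁻².
The planet absorbs (1−α)S over its disc πR² and re-emits over 4πR², so the mean absorbed flux is (1−0.103)·32.21/4 = 7.222 W m⁻².
Set σT⁴ = 7.222 → T = (7.222/σ)^(1/4) = 106.2 K.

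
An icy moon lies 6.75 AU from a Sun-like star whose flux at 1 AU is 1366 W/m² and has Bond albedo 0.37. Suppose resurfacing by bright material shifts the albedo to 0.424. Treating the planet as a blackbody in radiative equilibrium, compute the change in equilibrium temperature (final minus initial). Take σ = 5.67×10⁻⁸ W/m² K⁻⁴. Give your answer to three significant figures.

By the inverse-square law, S = 1366/6.75² = 29.98 W/m².
Before: T₁ = [29.98·0.63/(4σ)]^(1/4) = 95.53 K.
After:  T₂ = [29.98·0.576/(4σ)]^(1/4) = 93.41 K.
Change: 93.41 − 95.53 = -2.116 K.

-2.12 K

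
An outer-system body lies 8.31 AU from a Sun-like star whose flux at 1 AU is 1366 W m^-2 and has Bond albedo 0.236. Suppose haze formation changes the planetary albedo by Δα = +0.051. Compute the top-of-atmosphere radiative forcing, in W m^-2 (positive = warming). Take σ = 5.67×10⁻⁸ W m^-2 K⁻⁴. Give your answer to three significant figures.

-0.252 W m^-2

Irradiance scales as 1/d², so S = 1366 W m^-2 × (1/8.31)² = 19.78 W m^-2.
TOA radiative forcing: ΔF = −S·Δα/4 = −19.78·(+0.051)/4 = -0.2522 W m^-2.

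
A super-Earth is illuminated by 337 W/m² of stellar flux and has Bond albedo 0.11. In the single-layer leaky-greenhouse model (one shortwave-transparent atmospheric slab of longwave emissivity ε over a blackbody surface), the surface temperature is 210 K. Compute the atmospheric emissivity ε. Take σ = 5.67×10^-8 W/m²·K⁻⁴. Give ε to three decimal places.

TOA balance gives T_e = 190.7 K.
Since (2−ε)/2 = (T_e/T_s)⁴ = 0.6800, ε = 0.6400.

0.640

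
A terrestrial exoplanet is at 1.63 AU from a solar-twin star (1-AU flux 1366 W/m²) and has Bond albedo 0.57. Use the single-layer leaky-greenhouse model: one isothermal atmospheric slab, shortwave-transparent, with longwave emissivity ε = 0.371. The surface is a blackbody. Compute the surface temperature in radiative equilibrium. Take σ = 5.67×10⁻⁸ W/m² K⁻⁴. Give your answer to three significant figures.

186 K

Irradiance scales as 1/d², so S = 1366 W/m² × (1/1.63)² = 514.1 W/m².
Effective emission temperature (TOA balance): σT_e⁴ = S(1−α)/4 = 55.27 W/m² → T_e = 176.7 K.
The surface balance (absorbed SW + ε·downward IR = σT_s⁴) with T_a⁴ = T_s⁴/2 reduces to T_s = T_e·[2/(2−ε)]^¼ = 186.0 K.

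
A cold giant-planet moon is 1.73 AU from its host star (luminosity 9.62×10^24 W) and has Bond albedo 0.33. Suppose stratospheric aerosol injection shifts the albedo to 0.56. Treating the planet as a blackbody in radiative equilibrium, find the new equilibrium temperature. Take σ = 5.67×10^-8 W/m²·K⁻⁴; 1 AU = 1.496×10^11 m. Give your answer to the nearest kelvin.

d = 1.73 × 1.496×10^11 m = 2.588×10^11 m.
Spreading L over a sphere of radius d: S = 9.62×10^24/(4π·2.59×10^11²) = 11.43 W/m².
T₂ = [S(1−α₂)/(4σ)]^(1/4) = [11.43·0.44/(4σ)]^(1/4) = 68.62 K.

69 K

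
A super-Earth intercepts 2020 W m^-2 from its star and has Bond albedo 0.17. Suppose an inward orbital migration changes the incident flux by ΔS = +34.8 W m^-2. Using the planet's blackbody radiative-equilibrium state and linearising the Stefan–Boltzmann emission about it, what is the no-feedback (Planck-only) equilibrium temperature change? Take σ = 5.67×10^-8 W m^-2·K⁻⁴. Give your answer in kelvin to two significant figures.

Unperturbed T_e = [2020·(1−0.17)/(4σ)]^¼ = 293.2 K.
Only a fraction (1−α) is absorbed and it's spread over 4πR², so ΔF = (1−α)ΔS/4 = 7.221 W m^-2.
Planck response: λ_P = 4σT_e³ = 4·5.67×10⁻⁸·(293.2)³ = 5.718 W m^-2/K.
Hence the no-feedback warming is ΔF/(4σT_e³) = 1.26 K.

1.3 kelvin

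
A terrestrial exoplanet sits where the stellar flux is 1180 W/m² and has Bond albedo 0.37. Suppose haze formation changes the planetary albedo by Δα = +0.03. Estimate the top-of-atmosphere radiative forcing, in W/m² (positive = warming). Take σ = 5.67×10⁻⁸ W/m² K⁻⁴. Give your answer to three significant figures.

ΔF = −(S/4)Δα = −(1180/4)×(+0.03) = -8.850 W/m².

-8.85 W/m²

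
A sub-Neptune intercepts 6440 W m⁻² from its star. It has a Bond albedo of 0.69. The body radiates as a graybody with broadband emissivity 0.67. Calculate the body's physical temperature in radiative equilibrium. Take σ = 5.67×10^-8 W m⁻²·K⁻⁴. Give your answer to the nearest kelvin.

Averaging over the sphere, the absorbed flux is S(1−α)/4 = 499.1 W m⁻².
Equating to εσT⁴ with ε = 0.67: T = (499.1/0.67σ)^(1/4) = 338.6 K.

339 K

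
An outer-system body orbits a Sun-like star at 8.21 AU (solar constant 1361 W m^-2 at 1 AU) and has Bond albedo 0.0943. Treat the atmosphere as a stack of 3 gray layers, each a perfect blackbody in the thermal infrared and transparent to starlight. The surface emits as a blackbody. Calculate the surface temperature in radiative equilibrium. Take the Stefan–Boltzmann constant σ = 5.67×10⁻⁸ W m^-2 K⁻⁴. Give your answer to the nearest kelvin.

134 kelvin

Flux at the orbit: S = 1361/(8.21)² = 20.19 W m^-2.
The effective emission temperature is T_e = [S(1−α)/(4σ)]^¼ = 94.76 K.
With N = 3 opaque layers, T_s = (N+1)^(1/4)·T_e = 4^(1/4)·94.76 = 134.0 K.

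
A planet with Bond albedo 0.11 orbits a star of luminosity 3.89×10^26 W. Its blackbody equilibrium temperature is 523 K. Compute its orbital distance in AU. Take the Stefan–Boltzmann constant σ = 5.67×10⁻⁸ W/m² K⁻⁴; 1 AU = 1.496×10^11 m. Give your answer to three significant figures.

0.269 AU

Required flux: S = 4σT⁴/(1−α) = 19070 W/m².
From L = 4πd²S, d = √(3.89×10^26/(4π·19070)) = 4.029×10^10 m = 0.2693 AU.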